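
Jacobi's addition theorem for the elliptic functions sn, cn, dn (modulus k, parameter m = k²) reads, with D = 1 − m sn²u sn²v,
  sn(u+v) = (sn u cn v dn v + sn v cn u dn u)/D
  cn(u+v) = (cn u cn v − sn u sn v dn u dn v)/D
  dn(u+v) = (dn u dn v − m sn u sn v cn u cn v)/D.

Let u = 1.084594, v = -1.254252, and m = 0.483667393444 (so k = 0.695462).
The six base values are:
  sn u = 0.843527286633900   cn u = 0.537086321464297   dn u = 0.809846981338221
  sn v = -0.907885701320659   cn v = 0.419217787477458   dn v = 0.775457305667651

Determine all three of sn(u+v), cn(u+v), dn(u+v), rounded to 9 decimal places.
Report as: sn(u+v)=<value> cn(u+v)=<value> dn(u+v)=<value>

sn(u+v)=-0.168459740 cn(u+v)=0.985708535 dn(u+v)=0.993113365

m = k² = 0.483667393444
D = 1 − m·sn²u·sn²v = 0.7163339021706332
sn(u+v) = (sn u·cn v·dn v + sn v·cn u·dn u)/D = -0.1206734229991736/0.7163339021706332 = -0.168459740120507
cn(u+v) = (cn u·cn v − sn u·sn v·dn u·dn v)/D = 0.7060964412746101/0.7163339021706332 = 0.985708534993246
dn(u+v) = (dn u·dn v − m·sn u·sn v·cn u·cn v)/D = 0.7114007720910563/0.7163339021706332 = 0.9931133650597458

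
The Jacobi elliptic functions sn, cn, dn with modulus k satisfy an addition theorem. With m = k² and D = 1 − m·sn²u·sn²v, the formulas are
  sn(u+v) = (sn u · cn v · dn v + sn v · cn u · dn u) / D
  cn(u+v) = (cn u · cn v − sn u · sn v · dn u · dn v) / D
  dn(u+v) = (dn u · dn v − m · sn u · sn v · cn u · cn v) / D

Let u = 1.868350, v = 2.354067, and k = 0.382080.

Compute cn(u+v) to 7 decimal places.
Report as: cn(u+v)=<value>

cn(u+v)=-0.5913726

sn u = 0.9764526915128195, cn u = -0.2157316417157449, dn u = 0.9277979532210725
sn v = 0.7814956130985211, cn v = -0.6239107361696597, dn v = 0.9543802787218938
m = k² = 0.1459851264
D = 1 − m·sn²u·sn²v = 0.9149911555238871
cn(u+v) = (cn u·cn v − sn u·sn v·dn u·dn v)/D = -0.5411006884438432/0.9149911555238871 = -0.5913725888793217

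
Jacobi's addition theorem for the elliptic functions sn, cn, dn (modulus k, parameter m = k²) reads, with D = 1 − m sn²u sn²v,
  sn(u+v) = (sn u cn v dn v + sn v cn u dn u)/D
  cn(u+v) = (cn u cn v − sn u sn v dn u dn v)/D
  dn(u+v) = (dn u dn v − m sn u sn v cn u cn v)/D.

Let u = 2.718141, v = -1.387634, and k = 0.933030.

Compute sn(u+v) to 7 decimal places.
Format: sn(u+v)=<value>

sn u = 0.9955116693583885, cn u = -0.09463887241125885, dn u = 0.3704754638289191
sn v = -0.9006170097151784, cn v = 0.4346136235919097, dn v = 0.5421175071646164
m = k² = 0.8705449809
D = 1 − m·sn²u·sn²v = 0.3002156647444181
sn(u+v) = (sn u·cn v·dn v + sn v·cn u·dn u)/D = 0.2661310265440621/0.3002156647444181 = 0.8864661568230519

sn(u+v)=0.8864662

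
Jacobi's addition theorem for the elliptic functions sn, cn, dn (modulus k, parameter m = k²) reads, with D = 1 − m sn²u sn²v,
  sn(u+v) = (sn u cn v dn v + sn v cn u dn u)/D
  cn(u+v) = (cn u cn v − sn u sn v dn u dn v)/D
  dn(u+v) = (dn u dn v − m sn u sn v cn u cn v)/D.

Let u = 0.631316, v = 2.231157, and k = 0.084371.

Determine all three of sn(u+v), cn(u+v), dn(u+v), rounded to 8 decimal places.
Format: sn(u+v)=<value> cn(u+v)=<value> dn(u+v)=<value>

sn(u+v)=0.28087533 cn(u+v)=-0.95974426 dn(u+v)=0.99971917

sn u = 0.5899851247553515, cn u = 0.8074141146694256, dn u = 0.9987603251319688
sn v = 0.7927323538119057, cn v = -0.6095698608197715, dn v = 0.9977607835474807
m = k² = 0.007118465641
D = 1 − m·sn²u·sn²v = 0.9984428814305822
sn(u+v) = (sn u·cn v·dn v + sn v·cn u·dn u)/D = 0.2804379762874948/0.9984428814305822 = 0.280875332483396
cn(u+v) = (cn u·cn v − sn u·sn v·dn u·dn v)/D = -0.9582498259510294/0.9984428814305822 = -0.9597442615626007
dn(u+v) = (dn u·dn v − m·sn u·sn v·cn u·cn v)/D = 0.9981624880173247/0.9984428814305822 = 0.9997191693000447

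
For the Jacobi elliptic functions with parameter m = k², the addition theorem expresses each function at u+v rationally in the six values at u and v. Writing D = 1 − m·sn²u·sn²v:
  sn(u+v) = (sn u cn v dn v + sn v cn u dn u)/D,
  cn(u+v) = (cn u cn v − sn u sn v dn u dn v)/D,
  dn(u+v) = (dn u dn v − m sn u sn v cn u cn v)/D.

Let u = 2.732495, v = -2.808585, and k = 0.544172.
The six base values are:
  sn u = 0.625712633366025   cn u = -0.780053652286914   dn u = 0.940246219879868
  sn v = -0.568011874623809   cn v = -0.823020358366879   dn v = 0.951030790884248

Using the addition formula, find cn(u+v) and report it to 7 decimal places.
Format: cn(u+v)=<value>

cn(u+v)=0.9971082

m = k² = 0.296123165584
D = 1 − m·sn²u·sn²v = 0.9625943625132214
cn(u+v) = (cn u·cn v − sn u·sn v·dn u·dn v)/D = 0.9598107348775961/0.9625943625132214 = 0.997108202848438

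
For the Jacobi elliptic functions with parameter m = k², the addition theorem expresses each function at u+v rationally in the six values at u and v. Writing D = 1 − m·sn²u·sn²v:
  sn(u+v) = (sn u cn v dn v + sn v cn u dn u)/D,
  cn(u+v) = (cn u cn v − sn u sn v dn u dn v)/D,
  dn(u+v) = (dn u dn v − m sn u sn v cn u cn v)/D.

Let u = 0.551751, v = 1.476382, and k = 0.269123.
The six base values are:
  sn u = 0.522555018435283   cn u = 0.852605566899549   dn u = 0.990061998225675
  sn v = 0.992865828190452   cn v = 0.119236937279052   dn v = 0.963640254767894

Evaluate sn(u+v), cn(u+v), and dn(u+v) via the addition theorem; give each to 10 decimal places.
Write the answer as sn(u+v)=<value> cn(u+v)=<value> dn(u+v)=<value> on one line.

sn(u+v)=0.9160111544 cn(u+v)=-0.4011527952 dn(u+v)=0.9691377881

m = k² = 0.072427189129
D = 1 − m·sn²u·sn²v = 0.9805039421916086
sn(u+v) = (sn u·cn v·dn v + sn v·cn u·dn u)/D = 0.898152547940301/0.9805039421916086 = 0.9160111543588118
cn(u+v) = (cn u·cn v − sn u·sn v·dn u·dn v)/D = -0.3933318971067952/0.9805039421916086 = -0.4011527951918534
dn(u+v) = (dn u·dn v − m·sn u·sn v·cn u·cn v)/D = 0.9502434217749635/0.9805039421916086 = 0.9691377881163769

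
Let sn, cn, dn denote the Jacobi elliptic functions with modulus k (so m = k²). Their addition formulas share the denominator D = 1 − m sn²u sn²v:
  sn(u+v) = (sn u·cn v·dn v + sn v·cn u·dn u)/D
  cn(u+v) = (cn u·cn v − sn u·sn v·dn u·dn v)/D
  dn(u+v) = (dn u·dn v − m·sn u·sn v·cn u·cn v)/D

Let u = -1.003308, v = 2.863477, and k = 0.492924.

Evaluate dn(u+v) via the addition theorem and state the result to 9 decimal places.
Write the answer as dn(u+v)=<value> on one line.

sn u = -0.8248886662652625, cn u = 0.5652952222220849, dn u = 0.9136029800983255
sn v = 0.4755903625616014, cn v = -0.8796668727640734, dn v = 0.9721330259635307
m = k² = 0.242974069776
D = 1 − m·sn²u·sn²v = 0.9626047283783993
dn(u+v) = (dn u·dn v − m·sn u·sn v·cn u·cn v)/D = 0.840743245327305/0.9626047283783993 = 0.8734044416586424

dn(u+v)=0.873404442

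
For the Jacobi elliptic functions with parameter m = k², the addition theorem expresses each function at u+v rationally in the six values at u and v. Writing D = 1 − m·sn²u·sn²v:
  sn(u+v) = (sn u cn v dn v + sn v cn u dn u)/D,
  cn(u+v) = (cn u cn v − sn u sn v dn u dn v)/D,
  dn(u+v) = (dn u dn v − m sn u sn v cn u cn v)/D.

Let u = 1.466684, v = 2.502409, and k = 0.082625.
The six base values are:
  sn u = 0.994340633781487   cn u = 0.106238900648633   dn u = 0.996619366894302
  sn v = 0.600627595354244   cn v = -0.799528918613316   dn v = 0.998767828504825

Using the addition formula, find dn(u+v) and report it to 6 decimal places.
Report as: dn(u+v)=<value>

dn(u+v)=0.998168

m = k² = 0.006826890625
D = 1 − m·sn²u·sn²v = 0.9975649724301577
dn(u+v) = (dn u·dn v − m·sn u·sn v·cn u·cn v)/D = 0.9957376837782153/0.9975649724301577 = 0.9981682509887141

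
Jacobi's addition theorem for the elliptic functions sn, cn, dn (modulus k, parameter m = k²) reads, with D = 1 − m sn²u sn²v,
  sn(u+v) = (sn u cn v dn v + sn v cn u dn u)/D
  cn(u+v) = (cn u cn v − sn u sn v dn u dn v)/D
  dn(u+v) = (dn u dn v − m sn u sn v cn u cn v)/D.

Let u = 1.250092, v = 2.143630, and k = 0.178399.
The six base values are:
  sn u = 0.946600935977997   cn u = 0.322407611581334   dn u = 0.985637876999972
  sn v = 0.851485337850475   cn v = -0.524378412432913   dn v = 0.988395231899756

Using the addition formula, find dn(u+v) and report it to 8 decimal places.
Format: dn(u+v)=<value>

dn(u+v)=0.99919637

m = k² = 0.031826203201
D = 1 − m·sn²u·sn²v = 0.9793236898315855
dn(u+v) = (dn u·dn v − m·sn u·sn v·cn u·cn v)/D = 0.9785366741845221/0.9793236898315855 = 0.9991963682128441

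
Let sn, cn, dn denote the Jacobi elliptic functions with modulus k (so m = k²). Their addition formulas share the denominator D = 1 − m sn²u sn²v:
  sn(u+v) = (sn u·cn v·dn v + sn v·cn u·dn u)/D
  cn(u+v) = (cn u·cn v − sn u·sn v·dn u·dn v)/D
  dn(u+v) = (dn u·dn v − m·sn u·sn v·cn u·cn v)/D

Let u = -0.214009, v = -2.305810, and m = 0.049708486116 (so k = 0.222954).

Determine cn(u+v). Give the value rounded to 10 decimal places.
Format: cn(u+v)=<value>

sn u = -0.2123005205482585, cn u = 0.9772044253762559, dn u = 0.9988791535616226
sn v = -0.765092211587201, cn v = -0.6439207309666351, dn v = 0.9853437662722277
m = k² = 0.049708486116
D = 1 − m·sn²u·sn²v = 0.9986885243942635
cn(u+v) = (cn u·cn v − sn u·sn v·dn u·dn v)/D = -0.7891116681263275/0.9986885243942635 = -0.7901479278586374

cn(u+v)=-0.7901479279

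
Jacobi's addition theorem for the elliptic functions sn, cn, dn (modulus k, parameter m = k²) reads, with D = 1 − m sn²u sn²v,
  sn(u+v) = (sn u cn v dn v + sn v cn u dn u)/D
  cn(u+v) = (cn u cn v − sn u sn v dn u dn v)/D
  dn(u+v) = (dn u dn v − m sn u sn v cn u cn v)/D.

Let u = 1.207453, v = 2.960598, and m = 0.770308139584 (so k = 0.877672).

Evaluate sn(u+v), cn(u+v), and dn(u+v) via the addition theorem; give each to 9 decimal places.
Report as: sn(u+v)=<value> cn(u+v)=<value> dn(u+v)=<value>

sn(u+v)=0.217963208 cn(u+v)=-0.975956987 dn(u+v)=0.981531575

sn u = 0.8620949390397429, cn u = 0.5067467968148018, dn u = 0.6538356610621967
sn v = 0.9231545991721065, cn v = -0.3844289089381643, dn v = 0.5861162856004668
m = k² = 0.770308139584
D = 1 − m·sn²u·sn²v = 0.5121081612989588
sn(u+v) = (sn u·cn v·dn v + sn v·cn u·dn u)/D = 0.1116207375695267/0.5121081612989588 = 0.2179632077848584
cn(u+v) = (cn u·cn v − sn u·sn v·dn u·dn v)/D = -0.4997955380087294/0.5121081612989588 = -0.9759569867838104
dn(u+v) = (dn u·dn v − m·sn u·sn v·cn u·cn v)/D = 0.5026503298784182/0.5121081612989588 = 0.9815315745084967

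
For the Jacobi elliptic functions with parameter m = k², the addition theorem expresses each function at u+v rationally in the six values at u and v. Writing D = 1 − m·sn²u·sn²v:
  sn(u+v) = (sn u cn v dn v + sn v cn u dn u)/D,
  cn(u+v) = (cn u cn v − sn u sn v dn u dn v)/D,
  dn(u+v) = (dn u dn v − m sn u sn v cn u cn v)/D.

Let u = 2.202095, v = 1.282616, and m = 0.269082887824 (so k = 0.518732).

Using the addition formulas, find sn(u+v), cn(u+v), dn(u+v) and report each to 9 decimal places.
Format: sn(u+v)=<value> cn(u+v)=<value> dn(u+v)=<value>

sn u = 0.9059105439099347, cn u = -0.4234691091836644, dn u = 0.882706459348472
sn v = 0.9372037936494423, cn v = 0.3487822374621357, dn v = 0.8738711516164517
m = k² = 0.269082887824
D = 1 − m·sn²u·sn²v = 0.8060343685550545
sn(u+v) = (sn u·cn v·dn v + sn v·cn u·dn u)/D = -0.0742126230333737/0.8060343685550545 = -0.0920712886801734
cn(u+v) = (cn u·cn v − sn u·sn v·dn u·dn v)/D = -0.8026106714182486/0.8060343685550545 = -0.9957524179236384
dn(u+v) = (dn u·dn v − m·sn u·sn v·cn u·cn v)/D = 0.8051145419608547/0.8060343685550545 = 0.9988588245984489

sn(u+v)=-0.092071289 cn(u+v)=-0.995752418 dn(u+v)=0.998858825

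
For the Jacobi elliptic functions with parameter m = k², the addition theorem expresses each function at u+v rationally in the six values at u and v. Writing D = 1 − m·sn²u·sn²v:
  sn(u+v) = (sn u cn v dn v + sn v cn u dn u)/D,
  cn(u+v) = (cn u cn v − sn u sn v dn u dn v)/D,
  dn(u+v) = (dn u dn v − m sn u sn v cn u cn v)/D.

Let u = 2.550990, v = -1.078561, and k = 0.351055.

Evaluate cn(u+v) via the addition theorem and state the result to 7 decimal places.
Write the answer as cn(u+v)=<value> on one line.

sn u = 0.6353782092130878, cn u = -0.772201095089336, dn u = 0.974806388087428
sn v = -0.8714675123817044, cn v = 0.4904532341245635, dn v = 0.9520530356279984
m = k² = 0.123239613025
D = 1 − m·sn²u·sn²v = 0.962215179648114
cn(u+v) = (cn u·cn v − sn u·sn v·dn u·dn v)/D = 0.1351530268628843/0.962215179648114 = 0.1404602938318956

cn(u+v)=0.1404603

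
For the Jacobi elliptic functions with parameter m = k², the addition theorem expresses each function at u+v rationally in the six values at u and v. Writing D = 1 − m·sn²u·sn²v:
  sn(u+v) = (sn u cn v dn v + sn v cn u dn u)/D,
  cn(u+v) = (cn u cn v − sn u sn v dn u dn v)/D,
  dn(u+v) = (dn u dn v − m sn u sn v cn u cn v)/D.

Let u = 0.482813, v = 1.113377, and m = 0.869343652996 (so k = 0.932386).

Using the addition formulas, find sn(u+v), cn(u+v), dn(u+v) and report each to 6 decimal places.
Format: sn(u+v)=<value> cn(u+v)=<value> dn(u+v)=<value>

sn(u+v)=0.941758 cn(u+v)=0.336292 dn(u+v)=0.478511

sn u = 0.450546210366639, cn u = 0.8927531082691677, dn u = 0.9074856973194777
sn v = 0.8185935622546937, cn v = 0.5743732060561067, dn v = 0.6461089688110032
m = k² = 0.869343652996
D = 1 − m·sn²u·sn²v = 0.8817484560936751
sn(u+v) = (sn u·cn v·dn v + sn v·cn u·dn u)/D = 0.8303934733841728/0.8817484560936751 = 0.9417577855060668
cn(u+v) = (cn u·cn v − sn u·sn v·dn u·dn v)/D = 0.2965249048301824/0.8817484560936751 = 0.3362919467348409
dn(u+v) = (dn u·dn v − m·sn u·sn v·cn u·cn v)/D = 0.4219259853620329/0.8817484560936751 = 0.4785106029345952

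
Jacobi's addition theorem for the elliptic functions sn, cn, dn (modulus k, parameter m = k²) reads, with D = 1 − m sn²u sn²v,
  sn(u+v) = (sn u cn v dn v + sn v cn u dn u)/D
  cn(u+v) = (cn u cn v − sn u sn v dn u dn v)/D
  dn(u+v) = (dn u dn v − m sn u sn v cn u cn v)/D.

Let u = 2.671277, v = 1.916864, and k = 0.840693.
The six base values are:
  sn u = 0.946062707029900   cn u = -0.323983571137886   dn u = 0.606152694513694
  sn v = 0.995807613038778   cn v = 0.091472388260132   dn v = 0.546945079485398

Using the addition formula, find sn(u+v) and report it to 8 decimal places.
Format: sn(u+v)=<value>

m = k² = 0.706764720249
D = 1 − m·sn²u·sn²v = 0.3727140019469677
sn(u+v) = (sn u·cn v·dn v + sn v·cn u·dn u)/D = -0.1482283291376143/0.3727140019469677 = -0.3976999210206897

sn(u+v)=-0.39769992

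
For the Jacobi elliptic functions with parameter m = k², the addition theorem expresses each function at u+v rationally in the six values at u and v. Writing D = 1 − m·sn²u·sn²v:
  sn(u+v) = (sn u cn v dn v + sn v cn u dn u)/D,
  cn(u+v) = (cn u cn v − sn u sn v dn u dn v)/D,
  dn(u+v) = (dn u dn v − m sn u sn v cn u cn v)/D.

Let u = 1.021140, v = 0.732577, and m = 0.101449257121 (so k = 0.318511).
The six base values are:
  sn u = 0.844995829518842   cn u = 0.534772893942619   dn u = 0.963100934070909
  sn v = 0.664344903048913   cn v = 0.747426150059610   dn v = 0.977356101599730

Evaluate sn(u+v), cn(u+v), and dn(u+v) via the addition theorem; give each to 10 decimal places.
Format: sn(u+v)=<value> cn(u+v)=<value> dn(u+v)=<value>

sn(u+v)=0.9911214496 cn(u+v)=-0.1329596633 dn(u+v)=0.9488646850

m = k² = 0.101449257121
D = 1 − m·sn²u·sn²v = 0.9680298100272132
sn(u+v) = (sn u·cn v·dn v + sn v·cn u·dn u)/D = 0.9594351086123767/0.9680298100272132 = 0.991121449643586
cn(u+v) = (cn u·cn v − sn u·sn v·dn u·dn v)/D = -0.1287089175748103/0.9680298100272132 = -0.1329596632682128
dn(u+v) = (dn u·dn v − m·sn u·sn v·cn u·cn v)/D = 0.9185293007652212/0.9680298100272132 = 0.9488646850032434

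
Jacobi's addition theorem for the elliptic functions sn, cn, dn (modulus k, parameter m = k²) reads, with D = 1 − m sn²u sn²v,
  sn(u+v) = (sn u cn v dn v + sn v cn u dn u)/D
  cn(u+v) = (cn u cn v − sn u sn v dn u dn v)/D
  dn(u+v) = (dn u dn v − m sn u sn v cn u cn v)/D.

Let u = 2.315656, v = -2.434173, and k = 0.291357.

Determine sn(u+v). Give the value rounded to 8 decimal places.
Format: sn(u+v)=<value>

sn(u+v)=-0.11821642

sn u = 0.7753958897924962, cn u = -0.6314754263571173, dn u = 0.9741465495272341
sn v = -0.6972784139879231, cn v = -0.7168003999625604, dn v = 0.9791461867059405
m = k² = 0.084888901449
D = 1 − m·sn²u·sn²v = 0.9751852248695441
sn(u+v) = (sn u·cn v·dn v + sn v·cn u·dn u)/D = -0.1152829065179061/0.9751852248695441 = -0.1182164204070341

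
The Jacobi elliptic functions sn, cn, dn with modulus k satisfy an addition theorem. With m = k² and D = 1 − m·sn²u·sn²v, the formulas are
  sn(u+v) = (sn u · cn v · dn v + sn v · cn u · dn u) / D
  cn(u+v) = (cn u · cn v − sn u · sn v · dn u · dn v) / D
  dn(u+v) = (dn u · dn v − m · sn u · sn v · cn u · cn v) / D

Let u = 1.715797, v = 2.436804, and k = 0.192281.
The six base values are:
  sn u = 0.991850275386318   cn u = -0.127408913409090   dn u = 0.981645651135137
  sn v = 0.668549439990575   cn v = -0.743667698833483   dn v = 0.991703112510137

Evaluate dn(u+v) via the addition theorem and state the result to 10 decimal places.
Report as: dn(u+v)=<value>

dn(u+v)=0.9872271876

m = k² = 0.036971982961
D = 1 − m·sn²u·sn²v = 0.9837433131745777
dn(u+v) = (dn u·dn v − m·sn u·sn v·cn u·cn v)/D = 0.9711781443603904/0.9837433131745777 = 0.9872271875743287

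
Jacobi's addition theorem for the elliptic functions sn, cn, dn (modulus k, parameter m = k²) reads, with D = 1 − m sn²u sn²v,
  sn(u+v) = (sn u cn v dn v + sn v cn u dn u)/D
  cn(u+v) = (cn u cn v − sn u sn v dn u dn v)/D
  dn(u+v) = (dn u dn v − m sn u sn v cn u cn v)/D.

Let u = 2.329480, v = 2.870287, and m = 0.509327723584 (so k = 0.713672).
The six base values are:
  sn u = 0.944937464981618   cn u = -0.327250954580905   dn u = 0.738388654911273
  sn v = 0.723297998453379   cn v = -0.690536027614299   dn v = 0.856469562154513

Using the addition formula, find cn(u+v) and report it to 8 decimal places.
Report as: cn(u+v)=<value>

m = k² = 0.509327723584
D = 1 − m·sn²u·sn²v = 0.7620761497018749
cn(u+v) = (cn u·cn v − sn u·sn v·dn u·dn v)/D = -0.2062537877957826/0.7620761497018749 = -0.2706472153425472

cn(u+v)=-0.27064722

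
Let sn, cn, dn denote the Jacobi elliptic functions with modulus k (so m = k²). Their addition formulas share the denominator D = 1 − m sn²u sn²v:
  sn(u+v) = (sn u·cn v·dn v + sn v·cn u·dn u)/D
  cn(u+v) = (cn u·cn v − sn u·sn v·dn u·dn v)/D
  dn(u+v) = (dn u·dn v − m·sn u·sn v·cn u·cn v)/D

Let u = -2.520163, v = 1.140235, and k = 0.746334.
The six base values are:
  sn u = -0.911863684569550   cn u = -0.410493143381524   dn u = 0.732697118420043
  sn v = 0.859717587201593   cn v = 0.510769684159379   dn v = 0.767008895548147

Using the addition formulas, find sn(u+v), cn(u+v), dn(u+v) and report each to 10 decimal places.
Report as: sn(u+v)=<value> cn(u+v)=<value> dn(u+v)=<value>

sn(u+v)=-0.9363446426 cn(u+v)=0.3510821988 dn(u+v)=0.7152918578

m = k² = 0.557014439556
D = 1 − m·sn²u·sn²v = 0.6576755523802674
sn(u+v) = (sn u·cn v·dn v + sn v·cn u·dn u)/D = -0.6158109800260951/0.6576755523802674 = -0.9363446425784637
cn(u+v) = (cn u·cn v − sn u·sn v·dn u·dn v)/D = 0.230898179027012/0.6576755523802674 = 0.3510821988005218
dn(u+v) = (dn u·dn v − m·sn u·sn v·cn u·cn v)/D = 0.470429967717151/0.6576755523802674 = 0.7152918578386639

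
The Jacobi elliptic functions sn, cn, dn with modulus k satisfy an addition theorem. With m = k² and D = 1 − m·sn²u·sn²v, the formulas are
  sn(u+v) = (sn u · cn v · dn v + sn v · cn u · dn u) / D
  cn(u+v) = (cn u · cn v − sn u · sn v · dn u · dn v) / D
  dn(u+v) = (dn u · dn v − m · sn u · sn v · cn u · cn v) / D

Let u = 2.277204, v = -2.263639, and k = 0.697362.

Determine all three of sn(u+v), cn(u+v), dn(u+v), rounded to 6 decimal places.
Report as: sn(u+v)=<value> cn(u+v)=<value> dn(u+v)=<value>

sn(u+v)=0.013564 cn(u+v)=0.999908 dn(u+v)=0.999955

sn u = 0.9504399942330879, cn u = -0.3109080529066556, dn u = 0.74879582353333
sn v = -0.9535449866682505, cn v = -0.3012506570944635, dn v = 0.7468735950520903
m = k² = 0.486313759044
D = 1 − m·sn²u·sn²v = 0.6005629576057474
sn(u+v) = (sn u·cn v·dn v + sn v·cn u·dn u)/D = 0.008146265193752972/0.6005629576057474 = 0.01356438170317651
cn(u+v) = (cn u·cn v − sn u·sn v·dn u·dn v)/D = 0.600507705538868/0.6005629576057474 = 0.9999079995424632
dn(u+v) = (dn u·dn v − m·sn u·sn v·cn u·cn v)/D = 0.6005360884003626/0.6005629576057474 = 0.9999552599689266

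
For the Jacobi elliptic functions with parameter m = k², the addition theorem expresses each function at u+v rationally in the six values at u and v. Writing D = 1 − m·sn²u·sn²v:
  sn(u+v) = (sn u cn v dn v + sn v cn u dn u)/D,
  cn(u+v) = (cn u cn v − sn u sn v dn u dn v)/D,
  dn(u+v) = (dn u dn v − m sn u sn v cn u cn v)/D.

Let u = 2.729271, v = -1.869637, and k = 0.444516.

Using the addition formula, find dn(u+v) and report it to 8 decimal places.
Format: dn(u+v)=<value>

dn(u+v)=0.94345654

sn u = 0.5491413233083669, cn u = -0.8357295059019609, dn u = 0.9697495360104416
sn v = -0.9821014397215662, cn v = -0.1883527597271322, dn v = 0.8996752402388473
m = k² = 0.197594474256
D = 1 − m·sn²u·sn²v = 0.942528075170514
dn(u+v) = (dn u·dn v − m·sn u·sn v·cn u·cn v)/D = 0.8892342784269721/0.942528075170514 = 0.9434565418818951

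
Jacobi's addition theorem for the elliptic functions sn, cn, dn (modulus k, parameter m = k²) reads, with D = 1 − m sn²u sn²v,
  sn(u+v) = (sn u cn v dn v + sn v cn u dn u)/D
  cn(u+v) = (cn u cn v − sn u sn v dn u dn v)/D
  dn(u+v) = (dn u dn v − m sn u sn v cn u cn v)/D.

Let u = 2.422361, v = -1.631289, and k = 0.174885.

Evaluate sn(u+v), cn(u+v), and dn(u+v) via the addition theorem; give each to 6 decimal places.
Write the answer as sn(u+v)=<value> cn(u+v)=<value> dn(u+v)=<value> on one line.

sn u = 0.6756157120205727, cn u = -0.7372539655172663, dn u = 0.9929951577234879
sn v = -0.9988707764265116, cn v = -0.04750970428341762, dn v = 0.9846239240675658
m = k² = 0.030584763225
D = 1 − m·sn²u·sn²v = 0.9860708947755131
sn(u+v) = (sn u·cn v·dn v + sn v·cn u·dn u)/D = 0.6996581681688862/0.9860708947755131 = 0.7095414456261474
cn(u+v) = (cn u·cn v − sn u·sn v·dn u·dn v)/D = 0.694848369961346/0.9860708947755131 = 0.7046637048541361
dn(u+v) = (dn u·dn v − m·sn u·sn v·cn u·cn v)/D = 0.9784497476892701/0.9860708947755131 = 0.9922711976120358

sn(u+v)=0.709541 cn(u+v)=0.704664 dn(u+v)=0.992271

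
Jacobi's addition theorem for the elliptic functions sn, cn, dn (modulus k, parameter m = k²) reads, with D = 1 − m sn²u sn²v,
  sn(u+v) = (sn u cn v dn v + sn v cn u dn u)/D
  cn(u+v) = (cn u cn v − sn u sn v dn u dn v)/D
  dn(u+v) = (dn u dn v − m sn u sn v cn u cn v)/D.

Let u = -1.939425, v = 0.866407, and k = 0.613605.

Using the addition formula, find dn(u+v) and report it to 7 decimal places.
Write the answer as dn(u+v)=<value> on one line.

sn u = -0.9901162623760326, cn u = -0.1402490177452786, dn u = 0.7942888624605403
sn v = 0.7389548845154801, cn v = 0.6737549099269804, dn v = 0.8912937164479466
m = k² = 0.376511096025
D = 1 − m·sn²u·sn²v = 0.798448508885103
dn(u+v) = (dn u·dn v − m·sn u·sn v·cn u·cn v)/D = 0.6819141027037933/0.798448508885103 = 0.8540489400574746

dn(u+v)=0.8540489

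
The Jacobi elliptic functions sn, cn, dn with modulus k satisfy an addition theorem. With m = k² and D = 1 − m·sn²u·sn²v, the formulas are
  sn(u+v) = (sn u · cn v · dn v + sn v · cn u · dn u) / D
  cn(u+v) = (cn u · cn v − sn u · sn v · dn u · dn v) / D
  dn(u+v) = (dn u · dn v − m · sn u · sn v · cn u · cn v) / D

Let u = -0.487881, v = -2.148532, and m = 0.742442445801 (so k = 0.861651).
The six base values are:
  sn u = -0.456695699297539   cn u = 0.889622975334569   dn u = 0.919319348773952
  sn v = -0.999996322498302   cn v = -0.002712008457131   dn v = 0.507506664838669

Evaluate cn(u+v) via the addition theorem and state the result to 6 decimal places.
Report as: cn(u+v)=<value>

cn(u+v)=-0.254971

m = k² = 0.742442445801
D = 1 − m·sn²u·sn²v = 0.8451492039645771
cn(u+v) = (cn u·cn v − sn u·sn v·dn u·dn v)/D = -0.2154881450511149/0.8451492039645771 = -0.2549705354276672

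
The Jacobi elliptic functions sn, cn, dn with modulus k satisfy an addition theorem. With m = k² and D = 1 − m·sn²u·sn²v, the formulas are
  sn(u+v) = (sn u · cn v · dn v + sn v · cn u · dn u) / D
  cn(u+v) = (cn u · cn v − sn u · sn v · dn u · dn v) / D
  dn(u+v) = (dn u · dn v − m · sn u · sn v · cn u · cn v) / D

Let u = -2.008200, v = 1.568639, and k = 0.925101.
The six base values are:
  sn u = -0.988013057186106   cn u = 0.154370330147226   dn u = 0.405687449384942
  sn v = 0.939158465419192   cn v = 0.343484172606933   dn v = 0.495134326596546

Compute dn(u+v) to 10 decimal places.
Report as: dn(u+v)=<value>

dn(u+v)=0.9233519524

m = k² = 0.855811860201
D = 1 − m·sn²u·sn²v = 0.2631460362865232
dn(u+v) = (dn u·dn v − m·sn u·sn v·cn u·cn v)/D = 0.2429764063712207/0.2631460362865232 = 0.923351952399005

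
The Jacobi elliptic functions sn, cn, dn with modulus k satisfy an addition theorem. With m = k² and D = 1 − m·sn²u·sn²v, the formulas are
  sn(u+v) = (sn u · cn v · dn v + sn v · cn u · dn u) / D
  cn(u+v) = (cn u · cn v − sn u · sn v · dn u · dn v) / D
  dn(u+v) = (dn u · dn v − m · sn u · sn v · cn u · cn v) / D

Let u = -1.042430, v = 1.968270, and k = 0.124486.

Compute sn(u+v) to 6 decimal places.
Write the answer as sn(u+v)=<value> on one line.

sn u = -0.8624439950340835, cn u = 0.5061525021469811, dn u = 0.9942199743172447
sn v = 0.9255012297150109, cn v = -0.3787446023324988, dn v = 0.9933409321476331
m = k² = 0.015496764196
D = 1 − m·sn²u·sn²v = 0.9901268251035451
sn(u+v) = (sn u·cn v·dn v + sn v·cn u·dn u)/D = 0.7902079904010449/0.9901268251035451 = 0.798087649345736

sn(u+v)=0.798088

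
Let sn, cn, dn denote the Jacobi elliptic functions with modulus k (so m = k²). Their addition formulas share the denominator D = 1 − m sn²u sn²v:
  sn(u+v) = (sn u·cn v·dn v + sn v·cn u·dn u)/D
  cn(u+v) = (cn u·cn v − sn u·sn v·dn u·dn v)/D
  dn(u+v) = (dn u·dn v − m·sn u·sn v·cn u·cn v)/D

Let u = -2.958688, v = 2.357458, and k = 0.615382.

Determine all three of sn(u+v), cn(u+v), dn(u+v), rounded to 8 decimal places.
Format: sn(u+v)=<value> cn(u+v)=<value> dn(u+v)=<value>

sn(u+v)=-0.55514159 cn(u+v)=0.83175586 dn(u+v)=0.93983666

sn u = -0.5283078285961205, cn u = -0.8490529066224626, dn u = 0.9456758188382468
sn v = 0.8876391065994969, cn v = -0.4605397012584766, dn v = 0.8376305863758841
m = k² = 0.378695005924
D = 1 − m·sn²u·sn²v = 0.9167208036468269
sn(u+v) = (sn u·cn v·dn v + sn v·cn u·dn u)/D = -0.508909846552355/0.9167208036468269 = -0.5551415922141722
cn(u+v) = (cn u·cn v − sn u·sn v·dn u·dn v)/D = 0.7624879014915205/0.9167208036468269 = 0.831755861171963
dn(u+v) = (dn u·dn v − m·sn u·sn v·cn u·cn v)/D = 0.8615678169032703/0.9167208036468269 = 0.9398366585288004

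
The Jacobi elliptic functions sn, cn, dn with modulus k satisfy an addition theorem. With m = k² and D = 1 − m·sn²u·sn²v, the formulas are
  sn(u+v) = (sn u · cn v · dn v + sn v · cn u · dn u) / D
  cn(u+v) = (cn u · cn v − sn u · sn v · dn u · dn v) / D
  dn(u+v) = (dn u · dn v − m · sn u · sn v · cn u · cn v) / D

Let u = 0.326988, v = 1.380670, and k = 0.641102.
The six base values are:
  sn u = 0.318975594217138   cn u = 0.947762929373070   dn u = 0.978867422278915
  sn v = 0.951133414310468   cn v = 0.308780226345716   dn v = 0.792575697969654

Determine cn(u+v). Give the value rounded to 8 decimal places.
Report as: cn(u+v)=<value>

m = k² = 0.411011774404
D = 1 − m·sn²u·sn²v = 0.962168631459827
cn(u+v) = (cn u·cn v − sn u·sn v·dn u·dn v)/D = 0.05727372399573367/0.962168631459827 = 0.05952566122306076

cn(u+v)=0.05952566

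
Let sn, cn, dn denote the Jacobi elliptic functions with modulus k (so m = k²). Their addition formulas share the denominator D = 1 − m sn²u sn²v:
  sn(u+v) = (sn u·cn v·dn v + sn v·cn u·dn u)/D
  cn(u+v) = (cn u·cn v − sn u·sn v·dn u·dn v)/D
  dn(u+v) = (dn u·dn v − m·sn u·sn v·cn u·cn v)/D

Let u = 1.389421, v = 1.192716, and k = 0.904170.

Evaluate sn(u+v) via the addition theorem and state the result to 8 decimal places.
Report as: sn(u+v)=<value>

sn u = 0.9080056003558143, cn u = 0.4189580285929334, dn u = 0.5709405242704391
sn v = 0.8520077359643907, cn v = 0.5235291948466991, dn v = 0.6376093829246709
m = k² = 0.8175233889
D = 1 − m·sn²u·sn²v = 0.5107122791813275
sn(u+v) = (sn u·cn v·dn v + sn v·cn u·dn u)/D = 0.506899090330869/0.5107122791813275 = 0.9925335869022553

sn(u+v)=0.99253359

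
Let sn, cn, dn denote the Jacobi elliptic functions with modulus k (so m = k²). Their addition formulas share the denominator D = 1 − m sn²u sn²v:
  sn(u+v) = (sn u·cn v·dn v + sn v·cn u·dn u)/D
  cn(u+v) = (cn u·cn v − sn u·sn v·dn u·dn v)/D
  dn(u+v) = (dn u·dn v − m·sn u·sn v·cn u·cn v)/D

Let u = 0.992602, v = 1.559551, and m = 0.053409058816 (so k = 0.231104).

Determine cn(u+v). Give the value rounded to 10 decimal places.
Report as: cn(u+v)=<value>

sn u = 0.8335288748089948, cn u = 0.5524758952747632, dn u = 0.9812710979318733
sn v = 0.999488559325293, cn v = 0.03197842675696021, dn v = 0.9729571205062747
m = k² = 0.053409058816
D = 1 − m·sn²u·sn²v = 0.9629309140216165
cn(u+v) = (cn u·cn v − sn u·sn v·dn u·dn v)/D = -0.7777246278992377/0.9629309140216165 = -0.8076639939319457

cn(u+v)=-0.8076639939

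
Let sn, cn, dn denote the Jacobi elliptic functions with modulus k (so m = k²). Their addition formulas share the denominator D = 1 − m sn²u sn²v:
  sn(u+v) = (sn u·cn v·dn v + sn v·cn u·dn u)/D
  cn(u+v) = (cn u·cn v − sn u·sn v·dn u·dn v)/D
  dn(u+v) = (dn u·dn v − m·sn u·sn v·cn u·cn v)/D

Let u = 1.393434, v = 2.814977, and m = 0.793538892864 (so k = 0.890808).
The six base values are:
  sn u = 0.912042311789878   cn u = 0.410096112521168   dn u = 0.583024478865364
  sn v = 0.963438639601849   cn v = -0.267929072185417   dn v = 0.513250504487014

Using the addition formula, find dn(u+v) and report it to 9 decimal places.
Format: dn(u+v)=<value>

m = k² = 0.793538892864
D = 1 − m·sn²u·sn²v = 0.387302214113173
dn(u+v) = (dn u·dn v − m·sn u·sn v·cn u·cn v)/D = 0.3758524228066292/0.387302214113173 = 0.970437062094362

dn(u+v)=0.970437062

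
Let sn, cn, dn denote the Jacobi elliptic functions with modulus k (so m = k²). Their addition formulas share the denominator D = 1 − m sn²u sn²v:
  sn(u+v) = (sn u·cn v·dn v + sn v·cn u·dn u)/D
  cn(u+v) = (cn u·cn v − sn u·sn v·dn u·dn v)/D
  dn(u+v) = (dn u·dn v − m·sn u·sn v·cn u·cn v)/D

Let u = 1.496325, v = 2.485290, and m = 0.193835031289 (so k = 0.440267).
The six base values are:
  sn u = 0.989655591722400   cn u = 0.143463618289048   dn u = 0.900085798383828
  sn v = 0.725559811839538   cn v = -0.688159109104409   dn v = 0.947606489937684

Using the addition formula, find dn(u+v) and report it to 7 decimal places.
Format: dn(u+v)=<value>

dn(u+v)=0.9629023

m = k² = 0.193835031289
D = 1 − m·sn²u·sn²v = 0.9000582675746157
dn(u+v) = (dn u·dn v − m·sn u·sn v·cn u·cn v)/D = 0.8666682033535819/0.9000582675746157 = 0.96290233041133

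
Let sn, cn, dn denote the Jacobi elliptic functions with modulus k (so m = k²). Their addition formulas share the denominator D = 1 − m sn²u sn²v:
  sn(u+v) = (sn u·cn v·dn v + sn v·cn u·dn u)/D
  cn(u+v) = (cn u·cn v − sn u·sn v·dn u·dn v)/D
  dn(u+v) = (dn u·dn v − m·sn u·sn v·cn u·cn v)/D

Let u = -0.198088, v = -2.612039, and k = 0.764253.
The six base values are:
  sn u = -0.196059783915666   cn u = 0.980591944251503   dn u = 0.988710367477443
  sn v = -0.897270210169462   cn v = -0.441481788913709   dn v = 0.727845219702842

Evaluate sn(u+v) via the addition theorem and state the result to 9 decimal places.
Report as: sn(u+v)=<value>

sn(u+v)=-0.821777007

m = k² = 0.584082648009
D = 1 − m·sn²u·sn²v = 0.9819241869051382
sn(u+v) = (sn u·cn v·dn v + sn v·cn u·dn u)/D = -0.806922718993801/0.9819241869051382 = -0.8217770065702193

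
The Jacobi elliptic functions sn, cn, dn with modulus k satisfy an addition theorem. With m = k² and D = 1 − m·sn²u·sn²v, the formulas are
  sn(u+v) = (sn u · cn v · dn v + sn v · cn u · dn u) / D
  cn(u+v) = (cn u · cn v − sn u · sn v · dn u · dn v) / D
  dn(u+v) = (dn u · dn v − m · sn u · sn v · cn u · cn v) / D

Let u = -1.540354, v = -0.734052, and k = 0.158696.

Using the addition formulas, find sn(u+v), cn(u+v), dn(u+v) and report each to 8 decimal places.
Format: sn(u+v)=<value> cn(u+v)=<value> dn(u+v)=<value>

sn(u+v)=-0.77375625 cn(u+v)=-0.63348344 dn(u+v)=0.99243243

sn u = -0.9992016181863791, cn u = 0.03995154832696026, dn u = 0.9873478501002589
sn v = -0.66877686442629, cn v = 0.7434631837610655, dn v = 0.9943520268521237
m = k² = 0.025184420416
D = 1 − m·sn²u·sn²v = 0.9887539321451291
sn(u+v) = (sn u·cn v·dn v + sn v·cn u·dn u)/D = -0.7650545312166478/0.9887539321451291 = -0.7737562464675521
cn(u+v) = (cn u·cn v − sn u·sn v·dn u·dn v)/D = -0.6263592440423706/0.9887539321451291 = -0.6334834418139473
dn(u+v) = (dn u·dn v − m·sn u·sn v·cn u·cn v)/D = 0.9812714632627762/0.9887539321451291 = 0.9924324256631582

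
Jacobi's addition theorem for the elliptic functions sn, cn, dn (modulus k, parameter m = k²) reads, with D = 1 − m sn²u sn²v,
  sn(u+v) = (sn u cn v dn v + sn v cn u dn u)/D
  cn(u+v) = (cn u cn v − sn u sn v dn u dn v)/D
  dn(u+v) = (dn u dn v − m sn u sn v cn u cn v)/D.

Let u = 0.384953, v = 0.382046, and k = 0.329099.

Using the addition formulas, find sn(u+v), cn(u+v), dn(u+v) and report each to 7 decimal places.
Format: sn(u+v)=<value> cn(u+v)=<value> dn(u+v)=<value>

sn(u+v)=0.6887568 cn(u+v)=0.7249924 dn(u+v)=0.9739718

sn u = 0.3745895571199166, cn u = 0.9271907374950985, dn u = 0.9923722936851992
sn v = 0.3719130706905543, cn v = 0.928267562639955, dn v = 0.9924813174136315
m = k² = 0.108306151801
D = 1 − m·sn²u·sn²v = 0.9978979291954462
sn(u+v) = (sn u·cn v·dn v + sn v·cn u·dn u)/D = 0.6873090029835435/0.9978979291954462 = 0.6887568185833249
cn(u+v) = (cn u·cn v − sn u·sn v·dn u·dn v)/D = 0.7234684592367017/0.9978979291954462 = 0.7249924446882029
dn(u+v) = (dn u·dn v − m·sn u·sn v·cn u·cn v)/D = 0.971924450272849/0.9978979291954462 = 0.9739718079748514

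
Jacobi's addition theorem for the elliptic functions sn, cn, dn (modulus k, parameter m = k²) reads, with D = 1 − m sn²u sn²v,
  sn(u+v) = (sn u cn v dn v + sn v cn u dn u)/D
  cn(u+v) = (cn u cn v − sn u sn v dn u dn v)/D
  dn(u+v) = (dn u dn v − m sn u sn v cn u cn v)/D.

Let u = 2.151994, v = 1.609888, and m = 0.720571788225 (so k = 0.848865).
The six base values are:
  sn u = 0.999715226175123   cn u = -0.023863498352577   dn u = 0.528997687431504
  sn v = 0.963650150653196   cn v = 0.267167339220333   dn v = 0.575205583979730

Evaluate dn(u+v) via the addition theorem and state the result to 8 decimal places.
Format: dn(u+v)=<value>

m = k² = 0.720571788225
D = 1 − m·sn²u·sn²v = 0.3312425158575446
dn(u+v) = (dn u·dn v − m·sn u·sn v·cn u·cn v)/D = 0.3087082099315603/0.3312425158575446 = 0.9319703696017225

dn(u+v)=0.93197037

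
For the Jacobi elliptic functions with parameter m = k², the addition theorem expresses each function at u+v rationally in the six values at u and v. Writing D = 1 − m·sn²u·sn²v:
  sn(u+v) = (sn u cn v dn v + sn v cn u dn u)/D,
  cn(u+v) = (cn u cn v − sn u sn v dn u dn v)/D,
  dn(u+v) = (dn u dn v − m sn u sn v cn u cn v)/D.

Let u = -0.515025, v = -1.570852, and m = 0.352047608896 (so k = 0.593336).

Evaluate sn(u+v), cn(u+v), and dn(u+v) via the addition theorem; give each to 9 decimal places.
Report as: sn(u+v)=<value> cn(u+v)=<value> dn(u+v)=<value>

sn u = -0.4859517960474573, cn u = 0.8739856131071326, dn u = 0.9575302904216622
sn v = -0.9900818350805898, cn v = 0.1404918497403025, dn v = 0.8092595953532911
m = k² = 0.352047608896
D = 1 − m·sn²u·sn²v = 0.918505187030402
sn(u+v) = (sn u·cn v·dn v + sn v·cn u·dn u)/D = -0.8838174930315655/0.918505187030402 = -0.9622346237248976
cn(u+v) = (cn u·cn v − sn u·sn v·dn u·dn v)/D = -0.2500368325130367/0.918505187030402 = -0.2722214703233469
dn(u+v) = (dn u·dn v − m·sn u·sn v·cn u·cn v)/D = 0.7540925981846133/0.918505187030402 = 0.8209998254039835

sn(u+v)=-0.962234624 cn(u+v)=-0.272221470 dn(u+v)=0.820999825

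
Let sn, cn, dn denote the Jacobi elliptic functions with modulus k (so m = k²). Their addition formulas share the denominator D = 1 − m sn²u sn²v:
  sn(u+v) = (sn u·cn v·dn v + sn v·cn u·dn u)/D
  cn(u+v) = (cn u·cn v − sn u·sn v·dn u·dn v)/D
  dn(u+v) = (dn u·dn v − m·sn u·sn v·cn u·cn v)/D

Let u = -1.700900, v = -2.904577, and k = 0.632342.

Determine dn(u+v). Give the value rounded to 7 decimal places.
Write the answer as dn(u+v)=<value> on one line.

dn(u+v)=0.8490490

sn u = -0.9982421401894297, cn u = 0.05926744089318405, dn u = 0.7755953471107496
sn v = -0.591986894439933, cn v = -0.8059475893700307, dn v = 0.9272922567276754
m = k² = 0.399856404964
D = 1 − m·sn²u·sn²v = 0.8603631509013578
dn(u+v) = (dn u·dn v − m·sn u·sn v·cn u·cn v)/D = 0.7304904687560422/0.8603631509013578 = 0.8490489951722657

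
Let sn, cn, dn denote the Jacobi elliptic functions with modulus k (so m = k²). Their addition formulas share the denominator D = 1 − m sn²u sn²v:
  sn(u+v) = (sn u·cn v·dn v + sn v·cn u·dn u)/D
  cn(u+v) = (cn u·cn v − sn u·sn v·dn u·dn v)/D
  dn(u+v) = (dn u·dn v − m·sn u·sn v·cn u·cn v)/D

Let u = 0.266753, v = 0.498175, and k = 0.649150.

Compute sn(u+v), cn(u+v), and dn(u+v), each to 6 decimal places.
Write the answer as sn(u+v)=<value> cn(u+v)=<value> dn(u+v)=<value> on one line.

sn u = 0.2623344463975328, cn u = 0.9649770143549016, dn u = 0.9853932287804359
sn v = 0.4705792014236136, cn v = 0.8823577591813391, dn v = 0.9521996192553773
m = k² = 0.4213957225
D = 1 − m·sn²u·sn²v = 0.9935780603454174
sn(u+v) = (sn u·cn v·dn v + sn v·cn u·dn u)/D = 0.6678735502310726/0.9935780603454174 = 0.6721903158760233
cn(u+v) = (cn u·cn v − sn u·sn v·dn u·dn v)/D = 0.7356237373151472/0.9935780603454174 = 0.740378402739094
dn(u+v) = (dn u·dn v − m·sn u·sn v·cn u·cn v)/D = 0.8939975725181569/0.9935780603454174 = 0.8997758789151993

sn(u+v)=0.672190 cn(u+v)=0.740378 dn(u+v)=0.899776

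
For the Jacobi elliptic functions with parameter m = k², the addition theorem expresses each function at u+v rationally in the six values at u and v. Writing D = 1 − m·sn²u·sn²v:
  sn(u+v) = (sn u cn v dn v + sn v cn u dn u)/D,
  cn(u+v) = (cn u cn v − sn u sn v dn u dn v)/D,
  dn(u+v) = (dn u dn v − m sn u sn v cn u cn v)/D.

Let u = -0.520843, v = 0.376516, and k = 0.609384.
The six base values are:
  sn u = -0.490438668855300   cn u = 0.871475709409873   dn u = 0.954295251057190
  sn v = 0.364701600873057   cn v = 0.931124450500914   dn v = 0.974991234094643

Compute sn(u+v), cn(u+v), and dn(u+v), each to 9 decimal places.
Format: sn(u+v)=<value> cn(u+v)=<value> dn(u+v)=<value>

sn(u+v)=-0.143643158 cn(u+v)=0.989629548 dn(u+v)=0.996161546

m = k² = 0.371348859456
D = 1 − m·sn²u·sn²v = 0.9881197154232247
sn(u+v) = (sn u·cn v·dn v + sn v·cn u·dn u)/D = -0.141936636509763/0.9881197154232247 = -0.1436431581055638
cn(u+v) = (cn u·cn v − sn u·sn v·dn u·dn v)/D = 0.9778724677709103/0.9881197154232247 = 0.9896295484318665
dn(u+v) = (dn u·dn v − m·sn u·sn v·cn u·cn v)/D = 0.9843268637112651/0.9881197154232247 = 0.9961615463665401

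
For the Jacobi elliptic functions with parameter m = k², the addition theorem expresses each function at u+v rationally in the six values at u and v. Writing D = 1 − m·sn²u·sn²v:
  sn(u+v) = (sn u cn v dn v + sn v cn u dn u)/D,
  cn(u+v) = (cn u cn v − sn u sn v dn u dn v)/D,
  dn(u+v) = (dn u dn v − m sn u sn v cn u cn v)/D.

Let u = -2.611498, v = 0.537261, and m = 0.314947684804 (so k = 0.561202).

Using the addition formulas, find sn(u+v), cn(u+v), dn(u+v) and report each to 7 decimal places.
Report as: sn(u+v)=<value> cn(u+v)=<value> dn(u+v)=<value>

sn(u+v)=-0.9574430 cn(u+v)=-0.2886225 dn(u+v)=0.8433791

sn u = -0.7226512349745212, cn u = -0.6912128417425412, dn u = 0.9140713899684983
sn v = 0.5051921520167313, cn v = 0.8630068884665428, dn v = 0.9589678472415581
m = k² = 0.314947684804
D = 1 − m·sn²u·sn²v = 0.958023221156709
sn(u+v) = (sn u·cn v·dn v + sn v·cn u·dn u)/D = -0.9172526048377371/0.958023221156709 = -0.9574429769356261
cn(u+v) = (cn u·cn v − sn u·sn v·dn u·dn v)/D = -0.2765070545101202/0.958023221156709 = -0.2886224972462233
dn(u+v) = (dn u·dn v − m·sn u·sn v·cn u·cn v)/D = 0.8079768068127927/0.958023221156709 = 0.8433791467363896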